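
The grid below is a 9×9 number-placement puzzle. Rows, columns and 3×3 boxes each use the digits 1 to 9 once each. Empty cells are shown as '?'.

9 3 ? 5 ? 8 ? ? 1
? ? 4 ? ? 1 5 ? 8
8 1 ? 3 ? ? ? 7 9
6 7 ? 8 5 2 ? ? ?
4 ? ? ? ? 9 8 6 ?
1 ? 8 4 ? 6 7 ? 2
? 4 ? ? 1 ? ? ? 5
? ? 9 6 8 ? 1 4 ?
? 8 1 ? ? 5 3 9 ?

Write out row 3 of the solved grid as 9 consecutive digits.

R1C8 = 2: row 1 has {1,3,5,8,9}; col 8 has {4,6,7,9}; box has {1,5,7,8,9} → only 2 remains.
R2C8 = 3: row 2 has {1,4,5,8}; col 8 has {2,4,6,7,9}; box has {1,2,5,7,8,9} → only 3 remains.
R3C6 = 4: row 3 has {1,3,7,8,9}; col 6 has {1,2,5,6,8,9}; box has {1,3,5,8} → only 4 remains.
R3C7 = 6: row 3 has {1,3,4,7,8,9}; col 7 has {1,3,5,7,8}; box has {1,2,3,5,7,8,9} → only 6 remains.
R4C3 = 3: row 4 has {2,5,6,7,8}; col 3 has {1,4,8,9}; box has {1,4,6,7,8} → only 3 remains.
R4C8 = 1: row 4 has {2,3,5,6,7,8}; col 8 has {2,3,4,6,7,9}; box has {2,6,7,8} → only 1 remains.
R4C9 = 4: row 4 has {1,2,3,5,6,7,8}; col 9 has {1,2,5,8,9}; box has {1,2,6,7,8} → only 4 remains.
R5C9 = 3: row 5 has {4,6,8,9}; col 9 has {1,2,4,5,8,9}; box has {1,2,4,6,7,8} → only 3 remains.
R6C5 = 3: row 6 has {1,2,4,6,7,8}; col 5 has {1,5,8}; box has {2,4,5,6,8,9} → only 3 remains.
R6C8 = 5: row 6 has {1,2,3,4,6,7,8}; col 8 has {1,2,3,4,6,7,9}; box has {1,2,3,4,6,7,8} → only 5 remains.
R7C7 = 2: row 7 has {1,4,5}; col 7 has {1,3,5,6,7,8}; box has {1,3,4,5,9} → only 2 remains.
R7C8 = 8: row 7 has {1,2,4,5}; col 8 has {1,2,3,4,5,6,7,9}; box has {1,2,3,4,5,9} → only 8 remains.
R8C9 = 7: row 8 has {1,4,6,8,9}; col 9 has {1,2,3,4,5,8,9}; box has {1,2,3,4,5,8,9} → only 7 remains.
R9C9 = 6: row 9 has {1,3,5,8,9}; col 9 has {1,2,3,4,5,7,8,9}; box has {1,2,3,4,5,7,8,9} → only 6 remains.
R1C7 = 4: row 1 has {1,2,3,5,8,9}; col 7 has {1,2,3,5,6,7,8}; box has {1,2,3,5,6,7,8,9} → only 4 remains.
R3C5 = 2: row 3 has {1,3,4,6,7,8,9}; col 5 has {1,3,5,8}; box has {1,3,4,5,8} → only 2 remains.
R4C7 = 9: row 4 has {1,2,3,4,5,6,7,8}; col 7 has {1,2,3,4,5,6,7,8}; box has {1,2,3,4,5,6,7,8} → only 9 remains.
R5C5 = 7: row 5 has {3,4,6,8,9}; col 5 has {1,2,3,5,8}; box has {2,3,4,5,6,8,9} → only 7 remains.
R6C2 = 9: row 6 has {1,2,3,4,5,6,7,8}; col 2 has {1,3,4,7,8}; box has {1,3,4,6,7,8} → only 9 remains.
R8C6 = 3: row 8 has {1,4,6,7,8,9}; col 6 has {1,2,4,5,6,8,9}; box has {1,5,6,8} → only 3 remains.
R9C5 = 4: row 9 has {1,3,5,6,8,9}; col 5 has {1,2,3,5,7,8}; box has {1,3,5,6,8} → only 4 remains.
R1C5 = 6: row 1 has {1,2,3,4,5,8,9}; col 5 has {1,2,3,4,5,7,8}; box has {1,2,3,4,5,8} → only 6 remains.
R2C5 = 9: row 2 has {1,3,4,5,8}; col 5 has {1,2,3,4,5,6,7,8}; box has {1,2,3,4,5,6,8} → only 9 remains.
R3C3 = 5: row 3 has {1,2,3,4,6,7,8,9}; col 3 has {1,3,4,8,9}; box has {1,3,4,8,9} → only 5 remains.

815324679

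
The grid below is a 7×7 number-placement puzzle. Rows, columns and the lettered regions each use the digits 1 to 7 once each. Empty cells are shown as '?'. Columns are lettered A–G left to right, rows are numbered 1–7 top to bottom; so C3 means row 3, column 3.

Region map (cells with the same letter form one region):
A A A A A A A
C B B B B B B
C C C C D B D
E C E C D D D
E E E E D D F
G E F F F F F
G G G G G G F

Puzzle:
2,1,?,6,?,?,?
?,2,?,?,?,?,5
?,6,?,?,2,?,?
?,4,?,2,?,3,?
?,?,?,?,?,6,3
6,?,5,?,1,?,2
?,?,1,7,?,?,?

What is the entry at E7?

D6 = 4 (sole candidate).
F6 = 7 (sole candidate).
G7 = 6 (sole candidate).
B6 = 3 (sole candidate).
B7 = 5 (sole candidate).
B5 = 7 (sole candidate).
C4 = 6 (sole candidate).
E2 = 6 (hidden single in row 2).
C5 = 2 (hidden single in row 5).
F7 = 2 (hidden single in row 7).
F1 = 5 (hidden single in column 6).
C2 = 7 (hidden single in region B).
C3 = 3 (sole candidate).
C1 = 4 (sole candidate).
G1 = 7 (sole candidate).
A2 = 1 (sole candidate).
D2 = 3 (sole candidate).
F2 = 4 (sole candidate).
D3 = 5 (sole candidate).
F3 = 1 (sole candidate).
G3 = 4 (sole candidate).
A4 = 5 (sole candidate).
E4 = 7 (sole candidate).
G4 = 1 (sole candidate).
A5 = 4 (sole candidate).
D5 = 1 (sole candidate).
E5 = 5 (sole candidate).
A7 = 3 (sole candidate).
E7 = 4: row 7 has {1,2,3,5,6,7}; col 5 has {1,2,5,6,7}; region has {1,2,3,5,6,7} → only 4 remains.

4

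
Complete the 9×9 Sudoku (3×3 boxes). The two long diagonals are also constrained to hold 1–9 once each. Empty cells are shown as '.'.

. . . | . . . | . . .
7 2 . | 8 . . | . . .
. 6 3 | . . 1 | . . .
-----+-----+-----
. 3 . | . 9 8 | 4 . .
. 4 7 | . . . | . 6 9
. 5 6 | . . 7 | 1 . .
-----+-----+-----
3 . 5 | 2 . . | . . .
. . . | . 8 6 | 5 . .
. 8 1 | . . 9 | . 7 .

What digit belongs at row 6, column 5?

3

row 4, column 3 = 2: row 4 has {3,4,8,9}; col 3 has {1,3,5,6,7}; box has {3,4,5,6,7} → only 2 remains.
row 4, column 8 = 5: row 4 has {2,3,4,8,9}; col 8 has {6,7}; box has {1,4,6,9} → only 5 remains.
row 4, column 9 = 7: row 4 has {2,3,4,5,8,9}; col 9 has {9}; box has {1,4,5,6,9} → only 7 remains.
row 5, column 5 = 1: row 5 has {4,6,7,9}; col 5 has {8,9}; box has {7,8,9}; main diagonal has {2,3,7}; anti-diagonal has {5,8} → only 1 remains.
row 7, column 6 = 4: row 7 has {2,3,5}; col 6 has {1,6,7,8,9}; box has {2,6,8,9} → only 4 remains.
row 4, column 1 = 1: row 4 has {2,3,4,5,7,8,9}; col 1 has {3,7}; box has {2,3,4,5,6,7} → only 1 remains.
row 4, column 4 = 6: row 4 has {1,2,3,4,5,7,8,9}; col 4 has {2,8}; box has {1,7,8,9}; main diagonal has {1,2,3,7} → only 6 remains.
row 5, column 1 = 8: row 5 has {1,4,6,7,9}; col 1 has {1,3,7}; box has {1,2,3,4,5,6,7} → only 8 remains.
row 6, column 1 = 9: row 6 has {1,5,6,7}; col 1 has {1,3,7,8}; box has {1,2,3,4,5,6,7,8} → only 9 remains.
row 7, column 5 = 7: row 7 has {2,3,4,5}; col 5 has {1,8,9}; box has {2,4,6,8,9} → only 7 remains.
row 9, column 9 = 4: row 9 has {1,7,8,9}; col 9 has {7,9}; box has {5,7}; main diagonal has {1,2,3,6,7} → only 4 remains.
row 1, column 1 = 5: row 1 has {}; col 1 has {1,3,7,8,9}; box has {2,3,6,7}; main diagonal has {1,2,3,4,6,7} → only 5 remains.
row 3, column 1 = 4: row 3 has {1,3,6}; col 1 has {1,3,5,7,8,9}; box has {2,3,5,6,7} → only 4 remains.
row 7, column 2 = 9: row 7 has {2,3,4,5,7}; col 2 has {2,3,4,5,6,8}; box has {1,3,5,8} → only 9 remains.
row 7, column 7 = 8: row 7 has {2,3,4,5,7,9}; col 7 has {1,4,5}; box has {4,5,7}; main diagonal has {1,2,3,4,5,6,7} → only 8 remains.
row 7, column 8 = 1: row 7 has {2,3,4,5,7,8,9}; col 8 has {5,6,7}; box has {4,5,7,8} → only 1 remains.
row 7, column 9 = 6: row 7 has {1,2,3,4,5,7,8,9}; col 9 has {4,7,9}; box has {1,4,5,7,8} → only 6 remains.
row 8, column 1 = 2: row 8 has {5,6,8}; col 1 has {1,3,4,5,7,8,9}; box has {1,3,5,8,9} → only 2 remains.
row 8, column 2 = 7: row 8 has {2,5,6,8}; col 2 has {2,3,4,5,6,8,9}; box has {1,2,3,5,8,9}; anti-diagonal has {1,5,8} → only 7 remains.
row 8, column 3 = 4: row 8 has {2,5,6,7,8}; col 3 has {1,2,3,5,6,7}; box has {1,2,3,5,7,8,9} → only 4 remains.
row 8, column 8 = 9: row 8 has {2,4,5,6,7,8}; col 8 has {1,5,6,7}; box has {1,4,5,6,7,8}; main diagonal has {1,2,3,4,5,6,7,8} → only 9 remains.
row 8, column 9 = 3: row 8 has {2,4,5,6,7,8,9}; col 9 has {4,6,7,9}; box has {1,4,5,6,7,8,9} → only 3 remains.
row 9, column 1 = 6: row 9 has {1,4,7,8,9}; col 1 has {1,2,3,4,5,7,8,9}; box has {1,2,3,4,5,7,8,9}; anti-diagonal has {1,5,7,8} → only 6 remains.
row 9, column 7 = 2: row 9 has {1,4,6,7,8,9}; col 7 has {1,4,5,8}; box has {1,3,4,5,6,7,8,9} → only 2 remains.
row 1, column 2 = 1: row 1 has {5}; col 2 has {2,3,4,5,6,7,8,9}; box has {2,3,4,5,6,7} → only 1 remains.
row 1, column 9 = 2: row 1 has {1,5}; col 9 has {3,4,6,7,9}; box has {}; anti-diagonal has {1,5,6,7,8} → only 2 remains.
row 2, column 3 = 9: row 2 has {2,7,8}; col 3 has {1,2,3,4,5,6,7}; box has {1,2,3,4,5,6,7} → only 9 remains.
row 3, column 7 = 9: row 3 has {1,3,4,6}; col 7 has {1,2,4,5,8}; box has {2}; anti-diagonal has {1,2,5,6,7,8} → only 9 remains.
row 3, column 8 = 8: row 3 has {1,3,4,6,9}; col 8 has {1,5,6,7,9}; box has {2,9} → only 8 remains.
row 3, column 9 = 5: row 3 has {1,3,4,6,8,9}; col 9 has {2,3,4,6,7,9}; box has {2,8,9} → only 5 remains.
row 5, column 7 = 3: row 5 has {1,4,6,7,8,9}; col 7 has {1,2,4,5,8,9}; box has {1,4,5,6,7,9} → only 3 remains.
row 6, column 8 = 2: row 6 has {1,5,6,7,9}; col 8 has {1,5,6,7,8,9}; box has {1,3,4,5,6,7,9} → only 2 remains.
row 6, column 9 = 8: row 6 has {1,2,5,6,7,9}; col 9 has {2,3,4,5,6,7,9}; box has {1,2,3,4,5,6,7,9} → only 8 remains.
row 8, column 4 = 1: row 8 has {2,3,4,5,6,7,8,9}; col 4 has {2,6,8}; box has {2,4,6,7,8,9} → only 1 remains.
row 1, column 3 = 8: row 1 has {1,2,5}; col 3 has {1,2,3,4,5,6,7,9}; box has {1,2,3,4,5,6,7,9} → only 8 remains.
row 1, column 6 = 3: row 1 has {1,2,5,8}; col 6 has {1,4,6,7,8,9}; box has {1,8} → only 3 remains.
row 1, column 8 = 4: row 1 has {1,2,3,5,8}; col 8 has {1,2,5,6,7,8,9}; box has {2,5,8,9} → only 4 remains.
row 2, column 6 = 5: row 2 has {2,7,8,9}; col 6 has {1,3,4,6,7,8,9}; box has {1,3,8} → only 5 remains.
row 2, column 7 = 6: row 2 has {2,5,7,8,9}; col 7 has {1,2,3,4,5,8,9}; box has {2,4,5,8,9} → only 6 remains.
row 2, column 8 = 3: row 2 has {2,5,6,7,8,9}; col 8 has {1,2,4,5,6,7,8,9}; box has {2,4,5,6,8,9}; anti-diagonal has {1,2,5,6,7,8,9} → only 3 remains.
row 2, column 9 = 1: row 2 has {2,3,5,6,7,8,9}; col 9 has {2,3,4,5,6,7,8,9}; box has {2,3,4,5,6,8,9} → only 1 remains.
row 3, column 4 = 7: row 3 has {1,3,4,5,6,8,9}; col 4 has {1,2,6,8}; box has {1,3,5,8} → only 7 remains.
row 3, column 5 = 2: row 3 has {1,3,4,5,6,7,8,9}; col 5 has {1,7,8,9}; box has {1,3,5,7,8} → only 2 remains.
row 5, column 4 = 5: row 5 has {1,3,4,6,7,8,9}; col 4 has {1,2,6,7,8}; box has {1,6,7,8,9} → only 5 remains.
row 5, column 6 = 2: row 5 has {1,3,4,5,6,7,8,9}; col 6 has {1,3,4,5,6,7,8,9}; box has {1,5,6,7,8,9} → only 2 remains.
row 6, column 4 = 4: row 6 has {1,2,5,6,7,8,9}; col 4 has {1,2,5,6,7,8}; box has {1,2,5,6,7,8,9}; anti-diagonal has {1,2,3,5,6,7,8,9} → only 4 remains.
row 6, column 5 = 3: row 6 has {1,2,4,5,6,7,8,9}; col 5 has {1,2,7,8,9}; box has {1,2,4,5,6,7,8,9} → only 3 remains.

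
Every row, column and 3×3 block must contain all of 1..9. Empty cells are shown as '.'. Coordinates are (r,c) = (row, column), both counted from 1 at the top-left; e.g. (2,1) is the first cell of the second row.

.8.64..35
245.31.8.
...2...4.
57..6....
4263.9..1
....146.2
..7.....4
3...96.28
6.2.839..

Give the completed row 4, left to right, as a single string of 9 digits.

571862493

(1,6) = 7: row 1 has {3,4,5,6,8}; col 6 has {1,3,4,6,9}; box has {1,2,3,4,6} → only 7 remains.
(2,4) = 9: row 2 has {1,2,3,4,5,8}; col 4 has {2,3,6}; box has {1,2,3,4,6,7} → only 9 remains.
(2,7) = 7: row 2 has {1,2,3,4,5,8,9}; col 7 has {6,9}; box has {3,4,5,8} → only 7 remains.
(2,9) = 6: row 2 has {1,2,3,4,5,7,8,9}; col 9 has {1,2,4,5,8}; box has {3,4,5,7,8} → only 6 remains.
(3,5) = 5: row 3 has {2,4}; col 5 has {1,3,4,6,8,9}; box has {1,2,3,4,6,7,9} → only 5 remains.
(3,6) = 8: row 3 has {2,4,5}; col 6 has {1,3,4,6,7,9}; box has {1,2,3,4,5,6,7,9} → only 8 remains.
(3,7) = 1: row 3 has {2,4,5,8}; col 7 has {6,7,9}; box has {3,4,5,6,7,8} → only 1 remains.
(3,9) = 9: row 3 has {1,2,4,5,8}; col 9 has {1,2,4,5,6,8}; box has {1,3,4,5,6,7,8} → only 9 remains.
(4,4) = 8: row 4 has {5,6,7}; col 4 has {2,3,6,9}; box has {1,3,4,6,9} → only 8 remains.
(4,6) = 2: row 4 has {5,6,7,8}; col 6 has {1,3,4,6,7,8,9}; box has {1,3,4,6,8,9} → only 2 remains.
(4,8) = 9: row 4 has {2,5,6,7,8}; col 8 has {2,3,4,8}; box has {1,2,6} → only 9 remains.
(4,9) = 3: row 4 has {2,5,6,7,8,9}; col 9 has {1,2,4,5,6,8,9}; box has {1,2,6,9} → only 3 remains.
(5,5) = 7: row 5 has {1,2,3,4,6,9}; col 5 has {1,3,4,5,6,8,9}; box has {1,2,3,4,6,8,9} → only 7 remains.
(5,8) = 5: row 5 has {1,2,3,4,6,7,9}; col 8 has {2,3,4,8,9}; box has {1,2,3,6,9} → only 5 remains.
(6,4) = 5: row 6 has {1,2,4,6}; col 4 has {2,3,6,8,9}; box has {1,2,3,4,6,7,8,9} → only 5 remains.
(6,8) = 7: row 6 has {1,2,4,5,6}; col 8 has {2,3,4,5,8,9}; box has {1,2,3,5,6,9} → only 7 remains.
(7,4) = 1: row 7 has {4,7}; col 4 has {2,3,5,6,8,9}; box has {3,6,8,9} → only 1 remains.
(7,5) = 2: row 7 has {1,4,7}; col 5 has {1,3,4,5,6,7,8,9}; box has {1,3,6,8,9} → only 2 remains.
(7,6) = 5: row 7 has {1,2,4,7}; col 6 has {1,2,3,4,6,7,8,9}; box has {1,2,3,6,8,9} → only 5 remains.
(7,7) = 3: row 7 has {1,2,4,5,7}; col 7 has {1,6,7,9}; box has {2,4,8,9} → only 3 remains.
(7,8) = 6: row 7 has {1,2,3,4,5,7}; col 8 has {2,3,4,5,7,8,9}; box has {2,3,4,8,9} → only 6 remains.
(8,7) = 5: row 8 has {2,3,6,8,9}; col 7 has {1,3,6,7,9}; box has {2,3,4,6,8,9} → only 5 remains.
(9,8) = 1: row 9 has {2,3,6,8,9}; col 8 has {2,3,4,5,6,7,8,9}; box has {2,3,4,5,6,8,9} → only 1 remains.
(9,9) = 7: row 9 has {1,2,3,6,8,9}; col 9 has {1,2,3,4,5,6,8,9}; box has {1,2,3,4,5,6,8,9} → only 7 remains.
(1,7) = 2: row 1 has {3,4,5,6,7,8}; col 7 has {1,3,5,6,7,9}; box has {1,3,4,5,6,7,8,9} → only 2 remains.
(3,1) = 7: row 3 has {1,2,4,5,8,9}; col 1 has {2,3,4,5,6}; box has {2,4,5,8} → only 7 remains.
(3,3) = 3: row 3 has {1,2,4,5,7,8,9}; col 3 has {2,5,6,7}; box has {2,4,5,7,8} → only 3 remains.
(4,3) = 1: row 4 has {2,3,5,6,7,8,9}; col 3 has {2,3,5,6,7}; box has {2,4,5,6,7} → only 1 remains.
(4,7) = 4: row 4 has {1,2,3,5,6,7,8,9}; col 7 has {1,2,3,5,6,7,9}; box has {1,2,3,5,6,7,9} → only 4 remains.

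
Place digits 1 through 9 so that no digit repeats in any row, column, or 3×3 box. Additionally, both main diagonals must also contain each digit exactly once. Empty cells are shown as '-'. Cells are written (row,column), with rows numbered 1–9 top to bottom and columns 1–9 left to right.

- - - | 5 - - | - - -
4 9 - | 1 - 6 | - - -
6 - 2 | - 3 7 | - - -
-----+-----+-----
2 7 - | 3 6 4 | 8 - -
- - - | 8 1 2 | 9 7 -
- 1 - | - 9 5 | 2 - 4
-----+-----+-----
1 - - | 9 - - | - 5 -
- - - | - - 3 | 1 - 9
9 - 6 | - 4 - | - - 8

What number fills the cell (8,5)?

(1,1) = 7 (sole candidate).
(3,4) = 4 (sole candidate).
(3,7) = 5 (sole candidate).
(3,9) = 1 (sole candidate).
(4,8) = 1 (sole candidate).
(4,9) = 5 (sole candidate).
(6,4) = 7 (sole candidate).
(7,6) = 8 (sole candidate).
(9,4) = 2 (sole candidate).
(9,6) = 1 (sole candidate).
(9,8) = 3 (sole candidate).
(1,6) = 9 (sole candidate).
(3,2) = 8 (sole candidate).
(3,8) = 9 (sole candidate).
(4,3) = 9 (sole candidate).
(6,8) = 6 (sole candidate).
(7,3) = 3 (sole candidate).
(7,5) = 7 (sole candidate).
(8,2) = 2 (sole candidate).
(8,4) = 6 (sole candidate).
(8,5) = 5: row 8 has {1,2,3,6,9}; col 5 has {1,3,4,6,7,9}; box has {1,2,3,4,6,7,8,9} → only 5 remains.

5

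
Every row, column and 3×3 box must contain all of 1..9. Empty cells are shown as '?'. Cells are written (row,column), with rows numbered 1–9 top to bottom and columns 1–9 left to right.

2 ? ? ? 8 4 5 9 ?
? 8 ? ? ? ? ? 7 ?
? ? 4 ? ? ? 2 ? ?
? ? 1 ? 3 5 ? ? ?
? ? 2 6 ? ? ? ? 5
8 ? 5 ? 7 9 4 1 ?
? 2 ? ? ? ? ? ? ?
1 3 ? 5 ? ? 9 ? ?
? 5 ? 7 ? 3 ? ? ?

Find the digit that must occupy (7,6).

(6,2) = 6 (sole candidate).
(6,4) = 2 (sole candidate).
(6,9) = 3 (sole candidate).
(5,8) = 8 (sole candidate).
(5,6) = 1 (sole candidate).
(5,7) = 7 (sole candidate).
(4,7) = 6 (sole candidate).
(4,8) = 2 (sole candidate).
(4,9) = 9 (sole candidate).
(5,5) = 4 (sole candidate).
(4,4) = 8 (sole candidate).
(5,2) = 9 (sole candidate).
(5,1) = 3 (sole candidate).
(2,9) = 4 (hidden single in row 2).
(3,9) = 8 (hidden single in row 3).
(7,8) = 5 (hidden single in row 7).
(7,7) = 3 (hidden single in row 7).
(2,7) = 1 (sole candidate).
(9,7) = 8 (sole candidate).
(1,9) = 6 (sole candidate).
(3,8) = 3 (sole candidate).
(8,8) = 4 (hidden single in row 8).
(9,8) = 6 (sole candidate).
(9,3) = 9 (sole candidate).
(9,1) = 4 (sole candidate).
(4,1) = 7 (sole candidate).
(4,2) = 4 (sole candidate).
(7,1) = 6 (sole candidate).
(7,6) = 8: row 7 has {2,3,5,6}; col 6 has {1,3,4,5,9}; box has {3,5,7} → only 8 remains.

8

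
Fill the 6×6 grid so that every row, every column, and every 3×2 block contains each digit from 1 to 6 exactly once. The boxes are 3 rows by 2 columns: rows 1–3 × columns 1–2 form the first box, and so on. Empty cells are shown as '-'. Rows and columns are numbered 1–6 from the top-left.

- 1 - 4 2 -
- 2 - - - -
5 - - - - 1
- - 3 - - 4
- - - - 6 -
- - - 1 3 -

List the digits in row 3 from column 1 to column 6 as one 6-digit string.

562341

row 3, column 5 = 4: row 3 has {1,5}; col 5 has {2,3,6}; box has {1,2} → only 4 remains.
row 2, column 5 = 5: row 2 has {2}; col 5 has {2,3,4,6}; box has {1,2,4} → only 5 remains.
row 4, column 5 = 1: row 4 has {3,4}; col 5 has {2,3,4,5,6}; box has {3,4,6} → only 1 remains.
row 1, column 3 = 5: in row 1, 5 can only go here (every other open cell in that row sees a 5).
row 2, column 3 = 1: in row 2, 1 can only go here (every other open cell in that row sees a 1).
row 2, column 1 = 4: in row 2, 4 can only go here (every other open cell in that row sees a 4).
row 5, column 1 = 1: in row 5, 1 can only go here (every other open cell in that row sees a 1).
row 5, column 2 = 3: in row 5, 3 can only go here (every other open cell in that row sees a 3).
row 3, column 2 = 6: row 3 has {1,4,5}; col 2 has {1,2,3}; box has {1,2,4,5} → only 6 remains.
row 3, column 3 = 2: row 3 has {1,4,5,6}; col 3 has {1,3,5}; box has {1,4,5} → only 2 remains.
row 3, column 4 = 3: row 3 has {1,2,4,5,6}; col 4 has {1,4}; box has {1,2,4,5} → only 3 remains.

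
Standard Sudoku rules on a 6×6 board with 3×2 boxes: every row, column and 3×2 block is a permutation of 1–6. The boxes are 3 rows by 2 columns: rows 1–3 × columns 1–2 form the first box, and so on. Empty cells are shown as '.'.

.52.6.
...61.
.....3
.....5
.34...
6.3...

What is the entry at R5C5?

R1C6 = 4: row 1 has {2,5,6}; col 6 has {3,5}; box has {1,3,6} → only 4 remains.
R2C3 = 5: row 2 has {1,6}; col 3 has {2,3,4}; box has {2,6} → only 5 remains.
R2C6 = 2: row 2 has {1,5,6}; col 6 has {3,4,5}; box has {1,3,4,6} → only 2 remains.
R3C3 = 1: row 3 has {3}; col 3 has {2,3,4,5}; box has {2,5,6} → only 1 remains.
R3C4 = 4: row 3 has {1,3}; col 4 has {6}; box has {1,2,5,6} → only 4 remains.
R3C5 = 5: row 3 has {1,3,4}; col 5 has {1,6}; box has {1,2,3,4,6} → only 5 remains.
R4C3 = 6: row 4 has {5}; col 3 has {1,2,3,4,5}; box has {3,4} → only 6 remains.
R5C5 = 2: row 5 has {3,4}; col 5 has {1,5,6}; box has {5} → only 2 remains.

2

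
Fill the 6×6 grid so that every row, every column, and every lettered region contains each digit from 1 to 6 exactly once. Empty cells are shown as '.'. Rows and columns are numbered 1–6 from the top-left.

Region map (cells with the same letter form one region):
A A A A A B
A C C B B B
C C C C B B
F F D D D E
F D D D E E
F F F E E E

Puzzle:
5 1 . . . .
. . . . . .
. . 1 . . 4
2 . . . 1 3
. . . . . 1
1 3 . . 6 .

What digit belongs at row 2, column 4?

row 2, column 4 = 1: in row 2, 1 can only go here (every other open cell in that row sees a 1).

1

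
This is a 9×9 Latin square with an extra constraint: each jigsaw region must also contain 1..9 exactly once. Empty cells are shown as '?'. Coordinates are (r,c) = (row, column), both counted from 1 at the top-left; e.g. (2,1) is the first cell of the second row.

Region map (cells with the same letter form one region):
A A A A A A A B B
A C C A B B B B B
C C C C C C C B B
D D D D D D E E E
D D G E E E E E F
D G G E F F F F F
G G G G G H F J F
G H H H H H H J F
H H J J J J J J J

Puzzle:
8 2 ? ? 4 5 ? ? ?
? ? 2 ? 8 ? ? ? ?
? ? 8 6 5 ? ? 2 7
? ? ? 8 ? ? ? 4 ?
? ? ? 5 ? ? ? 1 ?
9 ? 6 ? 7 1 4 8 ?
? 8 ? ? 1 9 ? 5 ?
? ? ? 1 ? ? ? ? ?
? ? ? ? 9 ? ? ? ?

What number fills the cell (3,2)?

(8,9) = 9 (hidden single in row 8).
(4,7) = 9 (hidden single in row 4).
(3,2) = 9: in row 3, 9 can only go here (every other open cell in that row sees a 9).

9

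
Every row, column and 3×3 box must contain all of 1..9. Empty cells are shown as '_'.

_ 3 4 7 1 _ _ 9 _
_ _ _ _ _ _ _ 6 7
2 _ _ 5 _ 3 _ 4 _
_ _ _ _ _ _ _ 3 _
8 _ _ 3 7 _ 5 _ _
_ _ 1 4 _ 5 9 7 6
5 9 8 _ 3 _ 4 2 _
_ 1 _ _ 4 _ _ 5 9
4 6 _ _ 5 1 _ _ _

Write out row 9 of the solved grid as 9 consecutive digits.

row 1, column 1 = 6: row 1 has {1,3,4,7,9}; col 1 has {2,4,5,8}; box has {2,3,4} → only 6 remains.
row 5, column 8 = 1: row 5 has {3,5,7,8}; col 8 has {2,3,4,5,6,7,9}; box has {3,5,6,7,9} → only 1 remains.
row 6, column 1 = 3: row 6 has {1,4,5,6,7,9}; col 1 has {2,4,5,6,8}; box has {1,8} → only 3 remains.
row 6, column 2 = 2: row 6 has {1,3,4,5,6,7,9}; col 2 has {1,3,6,9}; box has {1,3,8} → only 2 remains.
row 6, column 5 = 8: row 6 has {1,2,3,4,5,6,7,9}; col 5 has {1,3,4,5,7}; box has {3,4,5,7} → only 8 remains.
row 7, column 4 = 6: row 7 has {2,3,4,5,8,9}; col 4 has {3,4,5,7}; box has {1,3,4,5} → only 6 remains.
row 7, column 6 = 7: row 7 has {2,3,4,5,6,8,9}; col 6 has {1,3,5}; box has {1,3,4,5,6} → only 7 remains.
row 7, column 9 = 1: row 7 has {2,3,4,5,6,7,8,9}; col 9 has {6,7,9}; box has {2,4,5,9} → only 1 remains.
row 8, column 1 = 7: row 8 has {1,4,5,9}; col 1 has {2,3,4,5,6,8}; box has {1,4,5,6,8,9} → only 7 remains.
row 9, column 8 = 8: row 9 has {1,4,5,6}; col 8 has {1,2,3,4,5,6,7,9}; box has {1,2,4,5,9} → only 8 remains.
row 9, column 9 = 3: row 9 has {1,4,5,6,8}; col 9 has {1,6,7,9}; box has {1,2,4,5,8,9} → only 3 remains.
row 3, column 9 = 8: row 3 has {2,3,4,5}; col 9 has {1,3,6,7,9}; box has {4,6,7,9} → only 8 remains.
row 4, column 1 = 9: row 4 has {3}; col 1 has {2,3,4,5,6,7,8}; box has {1,2,3,8} → only 9 remains.
row 5, column 2 = 4: row 5 has {1,3,5,7,8}; col 2 has {1,2,3,6,9}; box has {1,2,3,8,9} → only 4 remains.
row 5, column 3 = 6: row 5 has {1,3,4,5,7,8}; col 3 has {1,4,8}; box has {1,2,3,4,8,9} → only 6 remains.
row 5, column 9 = 2: row 5 has {1,3,4,5,6,7,8}; col 9 has {1,3,6,7,8,9}; box has {1,3,5,6,7,9} → only 2 remains.
row 8, column 7 = 6: row 8 has {1,4,5,7,9}; col 7 has {4,5,9}; box has {1,2,3,4,5,8,9} → only 6 remains.
row 9, column 3 = 2: row 9 has {1,3,4,5,6,8}; col 3 has {1,4,6,8}; box has {1,4,5,6,7,8,9} → only 2 remains.
row 9, column 4 = 9: row 9 has {1,2,3,4,5,6,8}; col 4 has {3,4,5,6,7}; box has {1,3,4,5,6,7} → only 9 remains.
row 9, column 7 = 7: row 9 has {1,2,3,4,5,6,8,9}; col 7 has {4,5,6,9}; box has {1,2,3,4,5,6,8,9} → only 7 remains.

462951783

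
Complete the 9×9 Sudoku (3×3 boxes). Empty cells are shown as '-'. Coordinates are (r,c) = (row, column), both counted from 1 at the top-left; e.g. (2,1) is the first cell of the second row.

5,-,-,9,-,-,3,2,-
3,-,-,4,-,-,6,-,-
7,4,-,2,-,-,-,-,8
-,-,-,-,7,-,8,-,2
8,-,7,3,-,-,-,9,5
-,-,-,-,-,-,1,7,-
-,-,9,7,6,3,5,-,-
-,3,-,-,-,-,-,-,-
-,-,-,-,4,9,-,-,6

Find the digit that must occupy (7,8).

8

(3,7) = 9: row 3 has {2,4,7,8}; col 7 has {1,3,5,6,8}; box has {2,3,6,8} → only 9 remains.
(5,7) = 4: row 5 has {3,5,7,8,9}; col 7 has {1,3,5,6,8,9}; box has {1,2,5,7,8,9} → only 4 remains.
(6,9) = 3: row 6 has {1,7}; col 9 has {2,5,6,8}; box has {1,2,4,5,7,8,9} → only 3 remains.
(4,8) = 6: row 4 has {2,7,8}; col 8 has {2,7,9}; box has {1,2,3,4,5,7,8,9} → only 6 remains.
(1,9) = 4: in row 1, 4 can only go here (every other open cell in that row sees a 4).
(7,9) = 1: row 7 has {3,5,6,7,9}; col 9 has {2,3,4,5,6,8}; box has {5,6} → only 1 remains.
(2,9) = 7: row 2 has {3,4,6}; col 9 has {1,2,3,4,5,6,8}; box has {2,3,4,6,8,9} → only 7 remains.
(8,9) = 9: row 8 has {3}; col 9 has {1,2,3,4,5,6,7,8}; box has {1,5,6} → only 9 remains.
(1,6) = 7: in row 1, 7 can only go here (every other open cell in that row sees a 7).
(2,2) = 9: in row 2, 9 can only go here (every other open cell in that row sees a 9).
(2,3) = 2: in row 2, 2 can only go here (every other open cell in that row sees a 2).
(3,5) = 3: in row 3, 3 can only go here (every other open cell in that row sees a 3).
(4,3) = 3: in row 4, 3 can only go here (every other open cell in that row sees a 3).
(4,1) = 9: in row 4, 9 can only go here (every other open cell in that row sees a 9).
(4,6) = 4: in row 4, 4 can only go here (every other open cell in that row sees a 4).
(6,5) = 9: in row 6, 9 can only go here (every other open cell in that row sees a 9).
(8,7) = 7: in row 8, 7 can only go here (every other open cell in that row sees a 7).
(9,7) = 2: row 9 has {4,6,9}; col 7 has {1,3,4,5,6,7,8,9}; box has {1,5,6,7,9} → only 2 remains.
(9,1) = 1: row 9 has {2,4,6,9}; col 1 has {3,5,7,8,9}; box has {3,9} → only 1 remains.
(9,8) = 3: in row 9, 3 can only go here (every other open cell in that row sees a 3).
(9,2) = 7: in row 9, 7 can only go here (every other open cell in that row sees a 7).
(6,4) = 6: in column 4, 6 can only go here (every other open cell in that column sees a 6).
(5,2) = 6: in row 5, 6 can only go here (every other open cell in that row sees a 6).
(1,3) = 6: in row 1, 6 can only go here (every other open cell in that row sees a 6).
(3,3) = 1: row 3 has {2,3,4,7,8,9}; col 3 has {2,3,6,7,9}; box has {2,3,4,5,6,7,9} → only 1 remains.
(3,8) = 5: row 3 has {1,2,3,4,7,8,9}; col 8 has {2,3,6,7,9}; box has {2,3,4,6,7,8,9} → only 5 remains.
(1,2) = 8: row 1 has {2,3,4,5,6,7,9}; col 2 has {3,4,6,7,9}; box has {1,2,3,4,5,6,7,9} → only 8 remains.
(1,5) = 1: row 1 has {2,3,4,5,6,7,8,9}; col 5 has {3,4,6,7,9}; box has {2,3,4,7,9} → only 1 remains.
(2,8) = 1: row 2 has {2,3,4,6,7,9}; col 8 has {2,3,5,6,7,9}; box has {2,3,4,5,6,7,8,9} → only 1 remains.
(3,6) = 6: row 3 has {1,2,3,4,5,7,8,9}; col 6 has {3,4,7,9}; box has {1,2,3,4,7,9} → only 6 remains.
(5,5) = 2: row 5 has {3,4,5,6,7,8,9}; col 5 has {1,3,4,6,7,9}; box has {3,4,6,7,9} → only 2 remains.
(5,6) = 1: row 5 has {2,3,4,5,6,7,8,9}; col 6 has {3,4,6,7,9}; box has {2,3,4,6,7,9} → only 1 remains.
(7,2) = 2: row 7 has {1,3,5,6,7,9}; col 2 has {3,4,6,7,8,9}; box has {1,3,7,9} → only 2 remains.
(4,4) = 5: row 4 has {2,3,4,6,7,8,9}; col 4 has {2,3,4,6,7,9}; box has {1,2,3,4,6,7,9} → only 5 remains.
(6,2) = 5: row 6 has {1,3,6,7,9}; col 2 has {2,3,4,6,7,8,9}; box has {3,6,7,8,9} → only 5 remains.
(6,3) = 4: row 6 has {1,3,5,6,7,9}; col 3 has {1,2,3,6,7,9}; box has {3,5,6,7,8,9} → only 4 remains.
(6,6) = 8: row 6 has {1,3,4,5,6,7,9}; col 6 has {1,3,4,6,7,9}; box has {1,2,3,4,5,6,7,9} → only 8 remains.
(7,1) = 4: row 7 has {1,2,3,5,6,7,9}; col 1 has {1,3,5,7,8,9}; box has {1,2,3,7,9} → only 4 remains.
(7,8) = 8: row 7 has {1,2,3,4,5,6,7,9}; col 8 has {1,2,3,5,6,7,9}; box has {1,2,3,5,6,7,9} → only 8 remains.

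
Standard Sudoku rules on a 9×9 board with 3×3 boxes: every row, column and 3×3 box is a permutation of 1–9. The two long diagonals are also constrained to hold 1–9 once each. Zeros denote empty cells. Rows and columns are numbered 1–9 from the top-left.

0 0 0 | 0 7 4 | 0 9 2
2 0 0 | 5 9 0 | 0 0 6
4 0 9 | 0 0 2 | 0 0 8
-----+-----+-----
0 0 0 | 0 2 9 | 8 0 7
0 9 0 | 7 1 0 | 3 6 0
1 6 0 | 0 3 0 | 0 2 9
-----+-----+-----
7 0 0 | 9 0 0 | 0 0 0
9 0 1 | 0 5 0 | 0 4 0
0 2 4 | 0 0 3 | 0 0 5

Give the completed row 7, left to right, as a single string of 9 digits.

735946281

row 3, column 5 = 6: row 3 has {2,4,8,9}; col 5 has {1,2,3,5,7,9}; box has {2,4,5,7,9} → only 6 remains.
row 4, column 4 = 6: row 4 has {2,7,8,9}; col 4 has {5,7,9}; box has {1,2,3,7,9}; main diagonal has {1,4,5,9} → only 6 remains.
row 5, column 9 = 4: row 5 has {1,3,6,7,9}; col 9 has {2,5,6,7,8,9}; box has {2,3,6,7,8,9} → only 4 remains.
row 6, column 6 = 8: row 6 has {1,2,3,6,9}; col 6 has {2,3,4,9}; box has {1,2,3,6,7,9}; main diagonal has {1,4,5,6,9} → only 8 remains.
row 6, column 7 = 5: row 6 has {1,2,3,6,8,9}; col 7 has {3,8}; box has {2,3,4,6,7,8,9} → only 5 remains.
row 7, column 7 = 2: row 7 has {7,9}; col 7 has {3,5,8}; box has {4,5}; main diagonal has {1,4,5,6,8,9} → only 2 remains.
row 8, column 9 = 3: row 8 has {1,4,5,9}; col 9 has {2,4,5,6,7,8,9}; box has {2,4,5} → only 3 remains.
row 9, column 5 = 8: row 9 has {2,3,4,5}; col 5 has {1,2,3,5,6,7,9}; box has {3,5,9} → only 8 remains.
row 1, column 1 = 3: row 1 has {2,4,7,9}; col 1 has {1,2,4,7,9}; box has {2,4,9}; main diagonal has {1,2,4,5,6,8,9} → only 3 remains.
row 1, column 7 = 1: row 1 has {2,3,4,7,9}; col 7 has {2,3,5,8}; box has {2,6,8,9} → only 1 remains.
row 2, column 2 = 7: row 2 has {2,5,6,9}; col 2 has {2,6,9}; box has {2,3,4,9}; main diagonal has {1,2,3,4,5,6,8,9} → only 7 remains.
row 2, column 3 = 8: row 2 has {2,5,6,7,9}; col 3 has {1,4,9}; box has {2,3,4,7,9} → only 8 remains.
row 2, column 6 = 1: row 2 has {2,5,6,7,8,9}; col 6 has {2,3,4,8,9}; box has {2,4,5,6,7,9} → only 1 remains.
row 2, column 7 = 4: row 2 has {1,2,5,6,7,8,9}; col 7 has {1,2,3,5,8}; box has {1,2,6,8,9} → only 4 remains.
row 2, column 8 = 3: row 2 has {1,2,4,5,6,7,8,9}; col 8 has {2,4,6,9}; box has {1,2,4,6,8,9}; anti-diagonal has {1,2,9} → only 3 remains.
row 3, column 4 = 3: row 3 has {2,4,6,8,9}; col 4 has {5,6,7,9}; box has {1,2,4,5,6,7,9} → only 3 remains.
row 3, column 7 = 7: row 3 has {2,3,4,6,8,9}; col 7 has {1,2,3,4,5,8}; box has {1,2,3,4,6,8,9}; anti-diagonal has {1,2,3,9} → only 7 remains.
row 3, column 8 = 5: row 3 has {2,3,4,6,7,8,9}; col 8 has {2,3,4,6,9}; box has {1,2,3,4,6,7,8,9} → only 5 remains.
row 4, column 1 = 5: row 4 has {2,6,7,8,9}; col 1 has {1,2,3,4,7,9}; box has {1,6,9} → only 5 remains.
row 4, column 3 = 3: row 4 has {2,5,6,7,8,9}; col 3 has {1,4,8,9}; box has {1,5,6,9} → only 3 remains.
row 4, column 8 = 1: row 4 has {2,3,5,6,7,8,9}; col 8 has {2,3,4,5,6,9}; box has {2,3,4,5,6,7,8,9} → only 1 remains.
row 5, column 1 = 8: row 5 has {1,3,4,6,7,9}; col 1 has {1,2,3,4,5,7,9}; box has {1,3,5,6,9} → only 8 remains.
row 5, column 3 = 2: row 5 has {1,3,4,6,7,8,9}; col 3 has {1,3,4,8,9}; box has {1,3,5,6,8,9} → only 2 remains.
row 5, column 6 = 5: row 5 has {1,2,3,4,6,7,8,9}; col 6 has {1,2,3,4,8,9}; box has {1,2,3,6,7,8,9} → only 5 remains.
row 6, column 3 = 7: row 6 has {1,2,3,5,6,8,9}; col 3 has {1,2,3,4,8,9}; box has {1,2,3,5,6,8,9} → only 7 remains.
row 6, column 4 = 4: row 6 has {1,2,3,5,6,7,8,9}; col 4 has {3,5,6,7,9}; box has {1,2,3,5,6,7,8,9}; anti-diagonal has {1,2,3,7,9} → only 4 remains.
row 7, column 5 = 4: row 7 has {2,7,9}; col 5 has {1,2,3,5,6,7,8,9}; box has {3,5,8,9} → only 4 remains.
row 7, column 6 = 6: row 7 has {2,4,7,9}; col 6 has {1,2,3,4,5,8,9}; box has {3,4,5,8,9} → only 6 remains.
row 7, column 8 = 8: row 7 has {2,4,6,7,9}; col 8 has {1,2,3,4,5,6,9}; box has {2,3,4,5} → only 8 remains.
row 7, column 9 = 1: row 7 has {2,4,6,7,8,9}; col 9 has {2,3,4,5,6,7,8,9}; box has {2,3,4,5,8} → only 1 remains.
row 8, column 2 = 8: row 8 has {1,3,4,5,9}; col 2 has {2,6,7,9}; box has {1,2,4,7,9}; anti-diagonal has {1,2,3,4,7,9} → only 8 remains.
row 8, column 4 = 2: row 8 has {1,3,4,5,8,9}; col 4 has {3,4,5,6,7,9}; box has {3,4,5,6,8,9} → only 2 remains.
row 8, column 6 = 7: row 8 has {1,2,3,4,5,8,9}; col 6 has {1,2,3,4,5,6,8,9}; box has {2,3,4,5,6,8,9} → only 7 remains.
row 8, column 7 = 6: row 8 has {1,2,3,4,5,7,8,9}; col 7 has {1,2,3,4,5,7,8}; box has {1,2,3,4,5,8} → only 6 remains.
row 9, column 1 = 6: row 9 has {2,3,4,5,8}; col 1 has {1,2,3,4,5,7,8,9}; box has {1,2,4,7,8,9}; anti-diagonal has {1,2,3,4,7,8,9} → only 6 remains.
row 9, column 4 = 1: row 9 has {2,3,4,5,6,8}; col 4 has {2,3,4,5,6,7,9}; box has {2,3,4,5,6,7,8,9} → only 1 remains.
row 9, column 7 = 9: row 9 has {1,2,3,4,5,6,8}; col 7 has {1,2,3,4,5,6,7,8}; box has {1,2,3,4,5,6,8} → only 9 remains.
row 9, column 8 = 7: row 9 has {1,2,3,4,5,6,8,9}; col 8 has {1,2,3,4,5,6,8,9}; box has {1,2,3,4,5,6,8,9} → only 7 remains.
row 1, column 2 = 5: row 1 has {1,2,3,4,7,9}; col 2 has {2,6,7,8,9}; box has {2,3,4,7,8,9} → only 5 remains.
row 1, column 3 = 6: row 1 has {1,2,3,4,5,7,9}; col 3 has {1,2,3,4,7,8,9}; box has {2,3,4,5,7,8,9} → only 6 remains.
row 1, column 4 = 8: row 1 has {1,2,3,4,5,6,7,9}; col 4 has {1,2,3,4,5,6,7,9}; box has {1,2,3,4,5,6,7,9} → only 8 remains.
row 3, column 2 = 1: row 3 has {2,3,4,5,6,7,8,9}; col 2 has {2,5,6,7,8,9}; box has {2,3,4,5,6,7,8,9} → only 1 remains.
row 4, column 2 = 4: row 4 has {1,2,3,5,6,7,8,9}; col 2 has {1,2,5,6,7,8,9}; box has {1,2,3,5,6,7,8,9} → only 4 remains.
row 7, column 2 = 3: row 7 has {1,2,4,6,7,8,9}; col 2 has {1,2,4,5,6,7,8,9}; box has {1,2,4,6,7,8,9} → only 3 remains.
row 7, column 3 = 5: row 7 has {1,2,3,4,6,7,8,9}; col 3 has {1,2,3,4,6,7,8,9}; box has {1,2,3,4,6,7,8,9}; anti-diagonal has {1,2,3,4,6,7,8,9} → only 5 remains.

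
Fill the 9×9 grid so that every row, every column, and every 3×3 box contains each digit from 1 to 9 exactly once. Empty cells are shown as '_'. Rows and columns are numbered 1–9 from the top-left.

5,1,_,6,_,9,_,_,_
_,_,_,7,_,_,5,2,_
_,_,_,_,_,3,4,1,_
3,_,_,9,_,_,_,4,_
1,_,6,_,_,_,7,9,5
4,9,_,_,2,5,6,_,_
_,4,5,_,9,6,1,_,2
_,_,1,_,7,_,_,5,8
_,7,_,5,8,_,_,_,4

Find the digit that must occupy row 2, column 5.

row 1, column 5 = 4 (sole candidate).
row 2, column 5 = 1: row 2 has {2,5,7}; col 5 has {2,4,7,8,9}; box has {3,4,6,7,9} → only 1 remains.

1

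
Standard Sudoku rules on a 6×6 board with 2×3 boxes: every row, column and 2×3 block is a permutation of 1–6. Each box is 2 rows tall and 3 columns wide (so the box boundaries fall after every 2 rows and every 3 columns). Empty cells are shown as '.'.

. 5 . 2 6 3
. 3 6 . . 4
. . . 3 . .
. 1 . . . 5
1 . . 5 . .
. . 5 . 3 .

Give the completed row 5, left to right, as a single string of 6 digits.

143526

r1c1 = 4 (sole candidate).
r1c3 = 1 (sole candidate).
r2c1 = 2 (sole candidate).
r2c4 = 1 (sole candidate).
r2c5 = 5 (sole candidate).
r6c1 = 6 (sole candidate).
r6c4 = 4 (sole candidate).
r3c1 = 5 (sole candidate).
r4c1 = 3 (sole candidate).
r4c4 = 6 (sole candidate).
r5c5 = 2: row 5 has {1,5}; col 5 has {3,5,6}; box has {3,4,5} → only 2 remains.
r5c6 = 6: row 5 has {1,2,5}; col 6 has {3,4,5}; box has {2,3,4,5} → only 6 remains.
r6c2 = 2 (sole candidate).
r6c6 = 1 (sole candidate).
r3c6 = 2 (sole candidate).
r4c5 = 4 (sole candidate).
r5c2 = 4: row 5 has {1,2,5,6}; col 2 has {1,2,3,5}; box has {1,2,5,6} → only 4 remains.
r5c3 = 3: row 5 has {1,2,4,5,6}; col 3 has {1,5,6}; box has {1,2,4,5,6} → only 3 remains.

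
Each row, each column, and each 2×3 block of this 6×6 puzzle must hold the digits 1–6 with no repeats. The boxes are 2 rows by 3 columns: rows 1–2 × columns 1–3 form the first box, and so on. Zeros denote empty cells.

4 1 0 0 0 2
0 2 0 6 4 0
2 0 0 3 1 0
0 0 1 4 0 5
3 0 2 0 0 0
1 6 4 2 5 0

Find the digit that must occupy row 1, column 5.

row 1, column 4 = 5 (sole candidate).
row 1, column 5 = 3: row 1 has {1,2,4,5}; col 5 has {1,4,5}; box has {2,4,5,6} → only 3 remains.

3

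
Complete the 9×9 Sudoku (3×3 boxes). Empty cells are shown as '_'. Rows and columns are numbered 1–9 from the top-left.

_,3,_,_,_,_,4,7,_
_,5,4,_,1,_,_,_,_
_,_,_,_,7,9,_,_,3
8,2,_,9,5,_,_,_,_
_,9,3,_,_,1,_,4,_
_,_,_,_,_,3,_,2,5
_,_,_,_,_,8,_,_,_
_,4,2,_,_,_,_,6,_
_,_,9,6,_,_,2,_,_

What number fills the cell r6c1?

r2c4 = 3 (hidden single in row 2).
r2c1 = 7 (hidden single in row 2).
r3c4 = 4 (hidden single in row 3).
r3c1 = 2 (hidden single in row 3).
r4c6 = 4 (hidden single in row 4).
r5c1 = 5 (hidden single in row 5).
r6c1 = 4: in row 6, 4 can only go here (every other open cell in that row sees a 4).

4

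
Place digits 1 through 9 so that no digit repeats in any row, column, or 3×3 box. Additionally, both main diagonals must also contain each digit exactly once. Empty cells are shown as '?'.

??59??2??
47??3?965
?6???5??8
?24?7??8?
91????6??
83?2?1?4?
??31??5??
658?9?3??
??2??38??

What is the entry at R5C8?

5

R1C1 = 3: row 1 has {2,5,9}; col 1 has {4,6,8,9}; box has {4,5,6,7}; main diagonal has {1,5,7} → only 3 remains.
R1C2 = 8: row 1 has {2,3,5,9}; col 2 has {1,2,3,5,6,7}; box has {3,4,5,6,7} → only 8 remains.
R2C3 = 1: row 2 has {3,4,5,6,7,9}; col 3 has {2,3,4,5,8}; box has {3,4,5,6,7,8} → only 1 remains.
R2C4 = 8: row 2 has {1,3,4,5,6,7,9}; col 4 has {1,2,9}; box has {3,5,9} → only 8 remains.
R2C6 = 2: row 2 has {1,3,4,5,6,7,8,9}; col 6 has {1,3,5}; box has {3,5,8,9} → only 2 remains.
R3C1 = 2: row 3 has {5,6,8}; col 1 has {3,4,6,8,9}; box has {1,3,4,5,6,7,8} → only 2 remains.
R3C3 = 9: row 3 has {2,5,6,8}; col 3 has {1,2,3,4,5,8}; box has {1,2,3,4,5,6,7,8}; main diagonal has {1,3,5,7} → only 9 remains.
R4C1 = 5: row 4 has {2,4,7,8}; col 1 has {2,3,4,6,8,9}; box has {1,2,3,4,8,9} → only 5 remains.
R4C4 = 6: row 4 has {2,4,5,7,8}; col 4 has {1,2,8,9}; box has {1,2,7}; main diagonal has {1,3,5,7,9} → only 6 remains.
R4C6 = 9: row 4 has {2,4,5,6,7,8}; col 6 has {1,2,3,5}; box has {1,2,6,7}; anti-diagonal has {2,3,5,6} → only 9 remains.
R4C7 = 1: row 4 has {2,4,5,6,7,8,9}; col 7 has {2,3,5,6,8,9}; box has {4,6,8} → only 1 remains.
R4C9 = 3: row 4 has {1,2,4,5,6,7,8,9}; col 9 has {5,8}; box has {1,4,6,8} → only 3 remains.
R5C3 = 7: row 5 has {1,6,9}; col 3 has {1,2,3,4,5,8,9}; box has {1,2,3,4,5,8,9} → only 7 remains.
R5C9 = 2: row 5 has {1,6,7,9}; col 9 has {3,5,8}; box has {1,3,4,6,8} → only 2 remains.
R6C3 = 6: row 6 has {1,2,3,4,8}; col 3 has {1,2,3,4,5,7,8,9}; box has {1,2,3,4,5,7,8,9} → only 6 remains.
R6C5 = 5: row 6 has {1,2,3,4,6,8}; col 5 has {3,7,9}; box has {1,2,6,7,9} → only 5 remains.
R6C7 = 7: row 6 has {1,2,3,4,5,6,8}; col 7 has {1,2,3,5,6,8,9}; box has {1,2,3,4,6,8} → only 7 remains.
R6C9 = 9: row 6 has {1,2,3,4,5,6,7,8}; col 9 has {2,3,5,8}; box has {1,2,3,4,6,7,8} → only 9 remains.
R7C1 = 7: row 7 has {1,3,5}; col 1 has {2,3,4,5,6,8,9}; box has {2,3,5,6,8} → only 7 remains.
R8C8 = 2: row 8 has {3,5,6,8,9}; col 8 has {4,6,8}; box has {3,5,8}; main diagonal has {1,3,5,6,7,9} → only 2 remains.
R9C1 = 1: row 9 has {2,3,8}; col 1 has {2,3,4,5,6,7,8,9}; box has {2,3,5,6,7,8}; anti-diagonal has {2,3,5,6,9} → only 1 remains.
R9C9 = 4: row 9 has {1,2,3,8}; col 9 has {2,3,5,8,9}; box has {2,3,5,8}; main diagonal has {1,2,3,5,6,7,9} → only 4 remains.
R1C9 = 7: row 1 has {2,3,5,8,9}; col 9 has {2,3,4,5,8,9}; box has {2,5,6,8,9}; anti-diagonal has {1,2,3,5,6,9} → only 7 remains.
R3C7 = 4: row 3 has {2,5,6,8,9}; col 7 has {1,2,3,5,6,7,8,9}; box has {2,5,6,7,8,9}; anti-diagonal has {1,2,3,5,6,7,9} → only 4 remains.
R5C5 = 8: row 5 has {1,2,6,7,9}; col 5 has {3,5,7,9}; box has {1,2,5,6,7,9}; main diagonal has {1,2,3,4,5,6,7,9}; anti-diagonal has {1,2,3,4,5,6,7,9} → only 8 remains.
R5C6 = 4: row 5 has {1,2,6,7,8,9}; col 6 has {1,2,3,5,9}; box has {1,2,5,6,7,8,9} → only 4 remains.
R5C8 = 5: row 5 has {1,2,4,6,7,8,9}; col 8 has {2,4,6,8}; box has {1,2,3,4,6,7,8,9} → only 5 remains.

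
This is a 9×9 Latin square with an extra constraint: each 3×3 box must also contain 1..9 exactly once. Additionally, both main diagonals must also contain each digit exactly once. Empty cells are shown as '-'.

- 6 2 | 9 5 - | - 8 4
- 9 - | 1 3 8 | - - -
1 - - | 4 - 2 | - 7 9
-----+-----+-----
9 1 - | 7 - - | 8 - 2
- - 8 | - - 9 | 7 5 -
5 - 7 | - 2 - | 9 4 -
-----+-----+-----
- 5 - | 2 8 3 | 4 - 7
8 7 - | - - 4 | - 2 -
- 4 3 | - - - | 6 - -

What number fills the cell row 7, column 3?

9

row 1, column 1 = 3: row 1 has {2,4,5,6,8,9}; col 1 has {1,5,8,9}; box has {1,2,6,9}; main diagonal has {2,4,7,9} → only 3 remains.
row 1, column 6 = 7: row 1 has {2,3,4,5,6,8,9}; col 6 has {2,3,4,8,9}; box has {1,2,3,4,5,8,9} → only 7 remains.
row 1, column 7 = 1: row 1 has {2,3,4,5,6,7,8,9}; col 7 has {4,6,7,8,9}; box has {4,7,8,9} → only 1 remains.
row 2, column 8 = 6: row 2 has {1,3,8,9}; col 8 has {2,4,5,7,8}; box has {1,4,7,8,9}; anti-diagonal has {4,7} → only 6 remains.
row 2, column 9 = 5: row 2 has {1,3,6,8,9}; col 9 has {2,4,7,9}; box has {1,4,6,7,8,9} → only 5 remains.
row 3, column 2 = 8: row 3 has {1,2,4,7,9}; col 2 has {1,4,5,6,7,9}; box has {1,2,3,6,9} → only 8 remains.
row 3, column 3 = 5: row 3 has {1,2,4,7,8,9}; col 3 has {2,3,7,8}; box has {1,2,3,6,8,9}; main diagonal has {2,3,4,7,9} → only 5 remains.
row 3, column 5 = 6: row 3 has {1,2,4,5,7,8,9}; col 5 has {2,3,5,8}; box has {1,2,3,4,5,7,8,9} → only 6 remains.
row 3, column 7 = 3: row 3 has {1,2,4,5,6,7,8,9}; col 7 has {1,4,6,7,8,9}; box has {1,4,5,6,7,8,9}; anti-diagonal has {4,6,7} → only 3 remains.
row 4, column 5 = 4: row 4 has {1,2,7,8,9}; col 5 has {2,3,5,6,8}; box has {2,7,9} → only 4 remains.
row 4, column 6 = 5: row 4 has {1,2,4,7,8,9}; col 6 has {2,3,4,7,8,9}; box has {2,4,7,9}; anti-diagonal has {3,4,6,7} → only 5 remains.
row 4, column 8 = 3: row 4 has {1,2,4,5,7,8,9}; col 8 has {2,4,5,6,7,8}; box has {2,4,5,7,8,9} → only 3 remains.
row 5, column 5 = 1: row 5 has {5,7,8,9}; col 5 has {2,3,4,5,6,8}; box has {2,4,5,7,9}; main diagonal has {2,3,4,5,7,9}; anti-diagonal has {3,4,5,6,7} → only 1 remains.
row 5, column 9 = 6: row 5 has {1,5,7,8,9}; col 9 has {2,4,5,7,9}; box has {2,3,4,5,7,8,9} → only 6 remains.
row 6, column 2 = 3: row 6 has {2,4,5,7,9}; col 2 has {1,4,5,6,7,8,9}; box has {1,5,7,8,9} → only 3 remains.
row 6, column 4 = 8: row 6 has {2,3,4,5,7,9}; col 4 has {1,2,4,7,9}; box has {1,2,4,5,7,9}; anti-diagonal has {1,3,4,5,6,7} → only 8 remains.
row 6, column 6 = 6: row 6 has {2,3,4,5,7,8,9}; col 6 has {2,3,4,5,7,8,9}; box has {1,2,4,5,7,8,9}; main diagonal has {1,2,3,4,5,7,9} → only 6 remains.
row 6, column 9 = 1: row 6 has {2,3,4,5,6,7,8,9}; col 9 has {2,4,5,6,7,9}; box has {2,3,4,5,6,7,8,9} → only 1 remains.
row 7, column 1 = 6: row 7 has {2,3,4,5,7,8}; col 1 has {1,3,5,8,9}; box has {3,4,5,7,8} → only 6 remains.
row 7, column 3 = 9: row 7 has {2,3,4,5,6,7,8}; col 3 has {2,3,5,7,8}; box has {3,4,5,6,7,8}; anti-diagonal has {1,3,4,5,6,7,8} → only 9 remains.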